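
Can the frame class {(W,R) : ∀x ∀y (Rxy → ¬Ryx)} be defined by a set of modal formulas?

Not modally definable

Modal frame validity is preserved under surjective bounded morphisms.
The 5-cycle (worlds w0,w1,w2,w3,w4 with w0→w1→w2→w3→w4→w0) is asymmetric. Mapping every world to a single reflexive point • is a surjective bounded morphism, and the reflexive point is not asymmetric (R•• but asymmetry requires ¬R••).
Hence asymmetry is not modally definable.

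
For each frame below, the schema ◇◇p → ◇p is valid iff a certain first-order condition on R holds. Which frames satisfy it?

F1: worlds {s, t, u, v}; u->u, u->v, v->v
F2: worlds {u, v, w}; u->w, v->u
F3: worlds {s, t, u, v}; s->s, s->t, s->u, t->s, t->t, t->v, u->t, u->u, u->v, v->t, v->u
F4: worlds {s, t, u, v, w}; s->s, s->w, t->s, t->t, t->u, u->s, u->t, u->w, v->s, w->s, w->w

F1

Frame correspondent (Sahlqvist): ∀x ∀y (xR²y → ∃w (y = w ∧ xRw)) — i.e. a generalized confluence (Geach) condition.
F1: satisfies the condition.
F2: fails — vR²w but no t with w=t and vRt.
F3: fails — sR²v but no w with v=w and sRw.
F4: fails — tR²w but no w* with w=w* and tRw*.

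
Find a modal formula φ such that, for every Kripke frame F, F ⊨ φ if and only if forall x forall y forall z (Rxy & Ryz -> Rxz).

A defining formula is □ψ → □□ψ (the 4 axiom).
Suppose □ψ→□□ψ is valid. Take Rxy, Ryz and set V(ψ)={w : Rxw}. Then □ψ at x, so □□ψ at x, so □ψ at y, so ψ at z, i.e. Rxz.

□ψ → □□ψ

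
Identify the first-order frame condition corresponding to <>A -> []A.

Partial functionality

This schema is the CD axiom.
Its frame correspondent is partial functionality — forall x forall y forall z (Rxy & Rxz -> y = z).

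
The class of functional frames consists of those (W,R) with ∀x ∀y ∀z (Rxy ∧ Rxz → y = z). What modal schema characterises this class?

The condition is partial functionality. The CD schema ◇q → □q defines it.
Suppose ◇q→□q is valid. Take Rxy, Rxz and set V(q)={y}. Then ◇q at x, so □q at x, so q at z, i.e. z=y.

◇q → □q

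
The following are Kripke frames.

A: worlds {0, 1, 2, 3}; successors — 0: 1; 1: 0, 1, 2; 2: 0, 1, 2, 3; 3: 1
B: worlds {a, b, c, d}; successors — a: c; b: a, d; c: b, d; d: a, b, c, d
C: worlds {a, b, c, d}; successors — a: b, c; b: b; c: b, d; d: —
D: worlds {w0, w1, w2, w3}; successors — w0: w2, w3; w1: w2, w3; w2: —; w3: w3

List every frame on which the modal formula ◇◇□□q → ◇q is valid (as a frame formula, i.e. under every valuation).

A, B, D

Frame correspondent (Sahlqvist): ∀x ∀y (xR²y → ∃w (yR²w ∧ xRw)) — i.e. a generalized confluence (Geach) condition.
A: holds.
B: holds.
C: fails — aR²d but no w with dR²w and aRw.
D: holds.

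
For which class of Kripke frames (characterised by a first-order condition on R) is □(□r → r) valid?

shift-reflexivity

Suppose □(□r→r) is valid. Take Rxy and set V(r)={w : Ryw}. Then at y, □r holds; since □(□r→r) at x, □r→r at y, so r at y, i.e. Ryy.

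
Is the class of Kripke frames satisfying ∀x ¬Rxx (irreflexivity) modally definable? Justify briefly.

Not modally definable

Modal frame validity is preserved under surjective bounded morphisms.
The 4-cycle (worlds a,b,c,d with a→b→c→d→a) is irreflexive, and the map sending every world to a single reflexive point • is a surjective bounded morphism (forth: every edge maps to (•,•); back: every world has a successor). So any modal formula valid on the 4-cycle is also valid on the reflexive point, which is not irreflexive.
Hence irreflexivity is not modally definable.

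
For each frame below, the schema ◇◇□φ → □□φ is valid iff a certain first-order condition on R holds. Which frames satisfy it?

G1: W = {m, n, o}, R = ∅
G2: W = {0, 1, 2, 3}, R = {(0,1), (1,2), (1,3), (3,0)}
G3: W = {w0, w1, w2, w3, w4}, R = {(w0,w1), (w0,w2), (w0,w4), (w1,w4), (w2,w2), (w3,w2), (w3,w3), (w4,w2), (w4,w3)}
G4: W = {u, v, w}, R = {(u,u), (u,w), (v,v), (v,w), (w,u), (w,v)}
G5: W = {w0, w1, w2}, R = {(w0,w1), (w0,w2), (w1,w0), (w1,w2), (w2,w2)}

The schema corresponds to a generalized confluence (Geach) condition: ∀x ∀y ∀z ((xR²y ∧ xR²z) → ∃w (yRw ∧ z = w)).
G1: ✓.
G2: fails — 0R²2, 0R²2 but no w with 2Rw and 2=w.
G3: fails — w0R²w2, w0R²w3 but no w with w2Rw and w3=w.
G4: fails — uR²u, uR²v but no t with uRt and v=t.
G5: fails — w0R²w0, w0R²w0 but no w with w0Rw and w0=w.
Valid on: G1.

G1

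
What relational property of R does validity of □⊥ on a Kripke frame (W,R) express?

emptiness of R: ∀x ∀y ¬Rxy

This is the Ver axiom.
Its frame correspondent is emptiness of R — ∀x ∀y ¬Rxy.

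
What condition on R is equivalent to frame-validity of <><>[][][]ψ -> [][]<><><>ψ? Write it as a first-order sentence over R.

This is a Sahlqvist (Geach-type) schema ◇^2□^3ψ → □^2◇^3ψ.
First-order correspondent: forall x forall y forall z ((x R^2 y & x R^2 z) -> exists w (y R^3 w & z R^3 w)).

forall x forall y forall z ((x R^2 y & x R^2 z) -> exists w (y R^3 w & z R^3 w))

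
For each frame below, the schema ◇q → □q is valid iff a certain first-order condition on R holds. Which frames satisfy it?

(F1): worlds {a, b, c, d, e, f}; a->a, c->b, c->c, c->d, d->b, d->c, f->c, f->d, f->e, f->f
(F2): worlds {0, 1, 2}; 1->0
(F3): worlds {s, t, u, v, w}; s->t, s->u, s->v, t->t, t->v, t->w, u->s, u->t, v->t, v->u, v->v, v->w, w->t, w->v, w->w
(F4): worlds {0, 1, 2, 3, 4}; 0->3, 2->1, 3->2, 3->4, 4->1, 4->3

This is the axiom for partial functionality; its first-order frame correspondent is ∀x ∀y ∀z (Rxy ∧ Rxz → y = z).
(F1): fails — c sees both b and c.
(F2): condition met.
(F3): fails — s sees both t and u.
(F4): fails — 3 sees both 2 and 4.

(F2)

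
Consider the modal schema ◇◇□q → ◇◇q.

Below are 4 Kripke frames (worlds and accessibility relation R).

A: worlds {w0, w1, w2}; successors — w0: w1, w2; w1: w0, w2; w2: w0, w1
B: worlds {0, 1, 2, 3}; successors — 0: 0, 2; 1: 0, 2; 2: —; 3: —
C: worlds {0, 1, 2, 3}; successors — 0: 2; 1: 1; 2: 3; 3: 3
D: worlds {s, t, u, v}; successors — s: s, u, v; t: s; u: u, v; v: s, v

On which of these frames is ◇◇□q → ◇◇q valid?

Frame correspondent (Sahlqvist): ∀x ∀y (xR²y → ∃w (yRw ∧ xR²w)) — i.e. a generalized confluence (Geach) condition.
A: condition met.
B: fails — 0R²2 but no w with 2Rw and 0R²w.
C: condition met.
D: condition met.
Valid on: A, C, D.

A, C, D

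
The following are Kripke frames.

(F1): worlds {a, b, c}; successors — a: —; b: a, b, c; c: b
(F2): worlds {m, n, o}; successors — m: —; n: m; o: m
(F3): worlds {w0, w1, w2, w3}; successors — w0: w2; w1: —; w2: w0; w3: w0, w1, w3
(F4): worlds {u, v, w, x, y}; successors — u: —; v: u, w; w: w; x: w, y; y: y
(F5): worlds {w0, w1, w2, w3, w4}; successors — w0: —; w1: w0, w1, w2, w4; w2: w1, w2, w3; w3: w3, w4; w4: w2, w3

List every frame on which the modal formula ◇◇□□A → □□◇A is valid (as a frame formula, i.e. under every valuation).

(F2)

This is the axiom for a generalized confluence (Geach) condition; its first-order frame correspondent is ∀x ∀y ∀z ((xR²y ∧ xR²z) → ∃w (yR²w ∧ zRw)).
(F1): fails — bR²a, bR²a but no w with aR²w and aRw.
(F2): condition met.
(F3): fails — w0R²w0, w0R²w0 but no w with w0R²w and w0Rw.
(F4): fails — xR²w, xR²y but no t with wR²t and yRt.
(F5): fails — w1R²w0, w1R²w0 but no w with w0R²w and w0Rw.
Valid on: (F2).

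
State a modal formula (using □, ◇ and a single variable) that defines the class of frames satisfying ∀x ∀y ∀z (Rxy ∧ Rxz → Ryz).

◇q → □◇q

A defining formula is ◇q → □◇q (the 5 axiom).
Suppose ◇q→□◇q is valid. Take Rxy, Rxz and set V(q)={y}. Then ◇q at x, so □◇q at x, so ◇q at z, so some w with Rzw has q; w=y, i.e. Rzy. By symmetry of the argument, Ryz.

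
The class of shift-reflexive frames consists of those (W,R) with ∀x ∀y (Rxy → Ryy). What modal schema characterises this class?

The condition is shift-reflexivity. The T□ schema □(□ψ → ψ) defines it.
Suppose □(□ψ→ψ) is valid. Take Rxy and set V(ψ)={w : Ryw}. Then at y, □ψ holds; since □(□ψ→ψ) at x, □ψ→ψ at y, so ψ at y, i.e. Ryy.

□(□ψ → ψ)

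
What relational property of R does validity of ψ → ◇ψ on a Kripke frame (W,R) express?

Replacing ψ by ¬ψ and contraposing gives the equivalent schema □ψ → ψ.
Suppose □ψ→ψ is valid. At any x set V(ψ)={w : Rxw}. Then □ψ holds at x, so ψ holds at x, i.e. Rxx.
Conversely, on a frame with reflexivity the schema holds at every world under every valuation.
Frame condition: ∀x Rxx.

reflexivity: ∀x Rxx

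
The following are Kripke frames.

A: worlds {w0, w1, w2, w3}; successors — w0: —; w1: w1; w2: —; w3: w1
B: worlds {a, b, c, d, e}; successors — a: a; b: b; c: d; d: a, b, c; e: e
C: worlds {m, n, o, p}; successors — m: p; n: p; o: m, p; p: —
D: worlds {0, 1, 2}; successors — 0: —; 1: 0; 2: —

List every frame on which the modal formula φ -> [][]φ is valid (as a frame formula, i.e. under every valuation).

Frame correspondent (Sahlqvist): forall x forall z (x R^2 z -> exists w (x = w & z = w)) — i.e. a generalized confluence (Geach) condition.
A: fails — w3R²w1 but w3 ≠ w1.
B: fails — cR²a but c ≠ a.
C: fails — oR²p but o ≠ p.
D: ✓.

D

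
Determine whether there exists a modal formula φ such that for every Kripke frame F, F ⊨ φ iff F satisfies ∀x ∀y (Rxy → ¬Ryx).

No

Any modally definable frame class is closed under surjective bounded morphisms.
The 3-cycle (worlds w0,w1,w2 with w0→w1→w2→w0) is asymmetric. Mapping every world to a single reflexive point • is a surjective bounded morphism, and the reflexive point is not asymmetric (R•• but asymmetry requires ¬R••).
Hence asymmetry is not modally definable.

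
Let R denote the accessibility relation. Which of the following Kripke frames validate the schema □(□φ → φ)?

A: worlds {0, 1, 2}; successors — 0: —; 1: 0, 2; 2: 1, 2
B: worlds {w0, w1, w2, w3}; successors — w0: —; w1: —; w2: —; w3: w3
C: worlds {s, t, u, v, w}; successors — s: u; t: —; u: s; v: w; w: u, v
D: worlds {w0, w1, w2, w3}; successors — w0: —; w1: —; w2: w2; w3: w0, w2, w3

B

The schema corresponds to shift-reflexivity: ∀x ∀y (Rxy → Ryy).
A: fails — R10 but not R00.
B: holds.
C: fails — Rwu but not Ruu.
D: fails — Rw3w0 but not Rw0w0.
Valid on: B.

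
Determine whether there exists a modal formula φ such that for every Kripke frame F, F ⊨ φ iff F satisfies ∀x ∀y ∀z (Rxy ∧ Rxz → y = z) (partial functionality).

The condition is partial functionality. A defining modal formula is ◇q → □q.
Suppose ◇q→□q is valid. Take Rxy, Rxz and set V(q)={y}. Then ◇q at x, so □q at x, so q at z, i.e. z=y.

Definable; ◇q → □q defines it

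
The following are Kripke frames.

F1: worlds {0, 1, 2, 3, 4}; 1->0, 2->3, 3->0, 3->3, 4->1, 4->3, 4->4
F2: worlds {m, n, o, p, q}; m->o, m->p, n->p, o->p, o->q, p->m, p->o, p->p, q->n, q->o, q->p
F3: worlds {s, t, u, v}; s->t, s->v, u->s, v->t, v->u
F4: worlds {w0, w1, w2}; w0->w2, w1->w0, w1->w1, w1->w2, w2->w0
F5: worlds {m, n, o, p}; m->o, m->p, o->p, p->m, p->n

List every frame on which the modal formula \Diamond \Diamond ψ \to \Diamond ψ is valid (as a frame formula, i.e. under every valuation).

Frame correspondent (Sahlqvist): \forall x \forall y \forall z (Rxy \wedge Ryz \to Rxz) — i.e. transitivity.
F1: fails — R43 and R30 but not R40.
F2: fails — Rop and Rpm but not Rom.
F3: fails — Rus and Rsv but not Ruv.
F4: fails — Rw0w2 and Rw2w0 but not Rw0w0.
F5: fails — Rop and Rpm but not Rom.

none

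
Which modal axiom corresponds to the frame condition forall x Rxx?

□p → p

This is reflexivity; the standard corresponding axiom is T: □p → p.
Suppose □p→p is valid. At any x set V(p)={w : Rxw}. Then □p holds at x, so p holds at x, i.e. Rxx.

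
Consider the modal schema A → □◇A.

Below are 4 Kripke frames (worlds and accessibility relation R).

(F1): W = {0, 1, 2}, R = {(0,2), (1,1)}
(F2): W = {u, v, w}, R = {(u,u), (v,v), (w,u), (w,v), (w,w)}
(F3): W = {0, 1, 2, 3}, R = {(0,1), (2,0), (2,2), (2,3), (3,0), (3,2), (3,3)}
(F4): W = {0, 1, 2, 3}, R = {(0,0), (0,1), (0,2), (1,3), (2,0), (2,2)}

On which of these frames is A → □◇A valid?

This is the axiom for symmetry; its first-order frame correspondent is ∀x ∀y (Rxy → Ryx).
(F1): fails — R02 but not R20.
(F2): fails — Rwu but not Ruw.
(F3): fails — R01 but not R10.
(F4): fails — R01 but not R10.

none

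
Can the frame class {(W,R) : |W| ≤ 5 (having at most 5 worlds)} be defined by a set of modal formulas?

If a class were modally definable it would be closed under disjoint unions (Goldblatt–Thomason).
Any modal formula valid on each of 6 disjoint one-world frames is valid on their disjoint union (validity is preserved under disjoint unions). Each one-world frame has |W|=1≤5, but the union has |W|=6.
So no modal formula (or set of formulas) defines exactly the |W|≤5 frames.

Not definable by any modal formula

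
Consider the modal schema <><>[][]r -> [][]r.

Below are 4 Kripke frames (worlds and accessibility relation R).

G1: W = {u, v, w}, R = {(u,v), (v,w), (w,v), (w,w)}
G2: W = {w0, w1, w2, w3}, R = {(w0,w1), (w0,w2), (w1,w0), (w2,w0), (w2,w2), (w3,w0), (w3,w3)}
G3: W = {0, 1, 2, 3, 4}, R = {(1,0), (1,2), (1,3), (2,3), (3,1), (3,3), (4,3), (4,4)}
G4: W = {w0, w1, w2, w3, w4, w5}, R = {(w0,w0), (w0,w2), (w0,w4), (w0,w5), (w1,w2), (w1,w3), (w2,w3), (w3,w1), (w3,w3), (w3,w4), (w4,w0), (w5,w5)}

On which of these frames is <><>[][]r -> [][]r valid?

G1

Frame correspondent (Sahlqvist): forall x forall y forall z ((x R^2 y & x R^2 z) -> exists w (y R^2 w & z = w)) — i.e. a generalized confluence (Geach) condition.
G1: satisfies the condition.
G2: fails — w2R²w0, w2R²w1 but no w with w0R²w and w1=w.
G3: fails — 3R²0, 3R²0 but no w with 0R²w and 0=w.
G4: fails — w0R²w2, w0R²w0 but no w with w2R²w and w0=w.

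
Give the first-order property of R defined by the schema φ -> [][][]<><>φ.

This is a Sahlqvist (Geach-type) schema ◇^0□^0φ → □^3◇^2φ.
Minimal-valuation argument: fix x; take any y with xR^0y and any z with xR^3z. Set V(φ) to the set of worlds R-reachable from y in exactly 0 steps. Then □^0φ holds at y, so the antecedent holds at x; validity forces ◇^2φ at z, giving a w with zR^2w and yR^0w.
First-order correspondent: forall x forall z (x R^3 z -> exists w (x = w & z R^2 w)).

forall x forall z (x R^3 z -> exists w (x = w & z R^2 w))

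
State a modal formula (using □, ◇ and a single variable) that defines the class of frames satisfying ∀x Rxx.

□p → p

A defining formula is □p → p (the T axiom).
Suppose □p→p is valid. At any x set V(p)={w : Rxw}. Then □p holds at x, so p holds at x, i.e. Rxx.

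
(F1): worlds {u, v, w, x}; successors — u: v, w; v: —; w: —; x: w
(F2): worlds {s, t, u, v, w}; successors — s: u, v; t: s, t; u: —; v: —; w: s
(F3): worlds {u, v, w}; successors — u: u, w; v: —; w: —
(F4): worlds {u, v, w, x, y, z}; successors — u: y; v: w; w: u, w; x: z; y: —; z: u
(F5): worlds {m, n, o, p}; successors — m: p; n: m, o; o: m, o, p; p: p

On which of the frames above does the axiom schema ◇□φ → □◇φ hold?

(F5)

This is the axiom for convergence; its first-order frame correspondent is ∀x ∀y ∀z (Rxy ∧ Rxz → ∃w (Ryw ∧ Rzw)).
(F1): fails — Ruv and Ruv but v and v have no common successor.
(F2): fails — Rsv and Rsv but v and v have no common successor.
(F3): fails — Ruw and Ruw but w and w have no common successor.
(F4): fails — Ruy and Ruy but y and y have no common successor.
(F5): satisfies the condition.
Valid on: (F5).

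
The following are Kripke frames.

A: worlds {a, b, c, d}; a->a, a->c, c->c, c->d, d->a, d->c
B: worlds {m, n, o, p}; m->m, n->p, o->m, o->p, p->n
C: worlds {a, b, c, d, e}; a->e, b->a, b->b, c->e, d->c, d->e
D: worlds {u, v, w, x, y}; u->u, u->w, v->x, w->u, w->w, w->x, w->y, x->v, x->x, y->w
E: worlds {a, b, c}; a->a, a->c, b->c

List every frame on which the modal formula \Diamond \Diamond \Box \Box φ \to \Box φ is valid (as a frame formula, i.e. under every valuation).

A

This is the axiom for a generalized confluence (Geach) condition; its first-order frame correspondent is \forall x \forall y \forall z ((x R^2 y \wedge xRz) \to \exists w (y R^2 w \wedge z = w)).
A: holds.
B: fails — nR²n, nRp but no w with nR²w and p=w.
C: fails — bR²a, bRa but no w with aR²w and a=w.
D: fails — uR²x, uRu but no t with xR²t and u=t.
E: fails — aR²c, aRa but no w with cR²w and a=w.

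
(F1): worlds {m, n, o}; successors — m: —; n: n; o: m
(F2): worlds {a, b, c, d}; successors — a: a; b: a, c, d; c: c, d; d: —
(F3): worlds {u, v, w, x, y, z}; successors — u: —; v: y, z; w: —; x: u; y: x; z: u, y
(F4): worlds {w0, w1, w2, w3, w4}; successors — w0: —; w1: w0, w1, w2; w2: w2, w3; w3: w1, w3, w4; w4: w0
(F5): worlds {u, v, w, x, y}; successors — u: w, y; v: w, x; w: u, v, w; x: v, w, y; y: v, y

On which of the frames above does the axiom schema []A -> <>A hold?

The schema corresponds to seriality: forall x exists y Rxy.
(F1): fails — world m has no successor.
(F2): fails — world d has no successor.
(F3): fails — world u has no successor.
(F4): fails — world w0 has no successor.
(F5): condition met.

(F5)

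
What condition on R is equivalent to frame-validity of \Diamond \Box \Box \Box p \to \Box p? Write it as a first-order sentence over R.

This is a Sahlqvist (Geach-type) schema ◇^1□^3p → □^1◇^0p.
First-order correspondent: \forall x \forall y \forall z ((xRy \wedge xRz) \to \exists w (y R^3 w \wedge z = w)).

\forall x \forall y \forall z ((xRy \wedge xRz) \to \exists w (y R^3 w \wedge z = w))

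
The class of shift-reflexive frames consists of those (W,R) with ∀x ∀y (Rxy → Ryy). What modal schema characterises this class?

□(□q → q)

This is shift-reflexivity; the standard corresponding axiom is T□: □(□q → q).
Suppose □(□q→q) is valid. Take Rxy and set V(q)={w : Ryw}. Then at y, □q holds; since □(□q→q) at x, □q→q at y, so q at y, i.e. Ryy.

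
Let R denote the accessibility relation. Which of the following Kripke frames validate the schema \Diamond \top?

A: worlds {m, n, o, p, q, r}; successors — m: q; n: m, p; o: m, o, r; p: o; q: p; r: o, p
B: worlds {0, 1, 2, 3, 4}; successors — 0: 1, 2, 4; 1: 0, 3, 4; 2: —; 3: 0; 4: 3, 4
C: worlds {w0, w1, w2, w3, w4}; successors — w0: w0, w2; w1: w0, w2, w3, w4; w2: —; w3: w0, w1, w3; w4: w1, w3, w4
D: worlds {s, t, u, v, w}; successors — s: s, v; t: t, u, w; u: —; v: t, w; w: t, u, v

A

The schema corresponds to seriality: \forall x \exists y Rxy.
A: ✓.
B: fails — world 2 has no successor.
C: fails — world w2 has no successor.
D: fails — world u has no successor.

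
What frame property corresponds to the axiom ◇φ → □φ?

Partial functionality

Suppose ◇φ→□φ is valid. Take Rxy, Rxz and set V(φ)={y}. Then ◇φ at x, so □φ at x, so φ at z, i.e. z=y.
Conversely, any frame satisfying ∀x ∀y ∀z (Rxy ∧ Rxz → y = z) validates the schema.
Frame condition: ∀x ∀y ∀z (Rxy ∧ Rxz → y = z).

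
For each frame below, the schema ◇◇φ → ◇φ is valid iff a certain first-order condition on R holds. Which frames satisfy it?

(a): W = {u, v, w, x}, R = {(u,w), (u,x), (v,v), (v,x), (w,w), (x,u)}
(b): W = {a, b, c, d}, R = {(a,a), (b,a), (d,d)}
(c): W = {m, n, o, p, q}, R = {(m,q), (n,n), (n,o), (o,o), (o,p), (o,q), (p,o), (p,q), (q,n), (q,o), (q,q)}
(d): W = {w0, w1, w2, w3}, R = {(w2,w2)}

(b), (d)

Frame correspondent (Sahlqvist): ∀x ∀y ∀z (Rxy ∧ Ryz → Rxz) — i.e. transitivity.
(a): fails — Rvx and Rxu but not Rvu.
(b): condition met.
(c): fails — Rno and Rop but not Rnp.
(d): condition met.
Valid on: (b), (d).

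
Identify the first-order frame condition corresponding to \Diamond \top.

◇⊤ holds at w iff w has a successor, so frame-validity of ◇⊤ is exactly seriality. Equivalently via □r → ◇r:
Suppose □r→◇r is valid. At any x set V(r)=W. Then □r at x, so ◇r at x, so x has a successor.
The converse is a direct semantic check.
So the correspondent is seriality.

Seriality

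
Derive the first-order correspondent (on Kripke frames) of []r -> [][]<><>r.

forall x forall z (x R^2 z -> exists w (xRw & z R^2 w))

This is a Sahlqvist (Geach-type) schema ◇^0□^1r → □^2◇^2r.
Minimal-valuation argument: fix x; take any y with xR^0y and any z with xR^2z. Set V(r) to the set of worlds R-reachable from y in exactly 1 step. Then □^1r holds at y, so the antecedent holds at x; validity forces ◇^2r at z, giving a w with zR^2w and yR^1w.
First-order correspondent: forall x forall z (x R^2 z -> exists w (xRw & z R^2 w)).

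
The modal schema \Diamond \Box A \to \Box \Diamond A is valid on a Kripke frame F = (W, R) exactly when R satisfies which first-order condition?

Suppose ◇□A→□◇A is valid. Take Rxy, Rxz and set V(A)={w : Ryw}. Then □A at y so ◇□A at x, so □◇A at x, so ◇A at z, giving w with Rzw and Ryw.
The converse is a direct semantic check.
So the correspondent is convergence.

Convergence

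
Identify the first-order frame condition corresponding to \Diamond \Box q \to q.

symmetry

This is frame-equivalent to q → □◇q (substitute ¬q for q and contrapose).
Suppose q→□◇q is valid. Take Rxy and set V(q)={x}. Then q at x, so □◇q at x, so ◇q at y, so some z with Ryz has q; z=x, i.e. Ryx.
Conversely, on a frame with symmetry the schema holds at every world under every valuation.
So the correspondent is symmetry.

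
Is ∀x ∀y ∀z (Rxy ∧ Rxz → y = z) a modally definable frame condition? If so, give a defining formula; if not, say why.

Yes — defined by ◇p → □p

The condition is partial functionality. A defining modal formula is ◇p → □p.
Suppose ◇p→□p is valid. Take Rxy, Rxz and set V(p)={y}. Then ◇p at x, so □p at x, so p at z, i.e. z=y.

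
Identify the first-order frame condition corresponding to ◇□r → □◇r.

convergence: ∀x ∀y ∀z (Rxy ∧ Rxz → ∃w (Ryw ∧ Rzw))

Suppose ◇□r→□◇r is valid. Take Rxy, Rxz and set V(r)={w : Ryw}. Then □r at y so ◇□r at x, so □◇r at x, so ◇r at z, giving w with Rzw and Ryw.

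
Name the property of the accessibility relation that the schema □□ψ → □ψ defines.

Suppose □□ψ→□ψ is valid. Take Rxy and set V(ψ)={w : xR²w}. Then □□ψ at x, so □ψ at x, so ψ at y, i.e. ∃z(Rxz∧Rzy).
Conversely, on a frame with density the schema holds at every world under every valuation.
So the correspondent is density.

density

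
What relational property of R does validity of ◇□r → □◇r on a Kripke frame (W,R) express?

convergence

Suppose ◇□r→□◇r is valid. Take Rxy, Rxz and set V(r)={w : Ryw}. Then □r at y so ◇□r at x, so □◇r at x, so ◇r at z, giving w with Rzw and Ryw.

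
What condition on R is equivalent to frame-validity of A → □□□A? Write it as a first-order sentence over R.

∀x ∀z (xR³z → ∃w (x = w ∧ z = w))

This is a Sahlqvist (Geach-type) schema ◇^0□^0A → □^3◇^0A.
Minimal-valuation argument: fix x; take any y with xR^0y and any z with xR^3z. Set V(A) to the set of worlds R-reachable from y in exactly 0 steps. Then □^0A holds at y, so the antecedent holds at x; validity forces ◇^0A at z, giving a w with zR^0w and yR^0w.
First-order correspondent: ∀x ∀z (xR³z → ∃w (x = w ∧ z = w)).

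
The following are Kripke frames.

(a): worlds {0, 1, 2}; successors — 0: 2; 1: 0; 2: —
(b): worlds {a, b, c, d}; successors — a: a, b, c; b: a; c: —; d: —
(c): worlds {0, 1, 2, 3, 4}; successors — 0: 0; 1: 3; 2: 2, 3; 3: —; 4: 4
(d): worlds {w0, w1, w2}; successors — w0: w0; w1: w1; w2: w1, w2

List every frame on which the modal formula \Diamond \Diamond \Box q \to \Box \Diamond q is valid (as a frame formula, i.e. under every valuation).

Frame correspondent (Sahlqvist): \forall x \forall y \forall z ((x R^2 y \wedge xRz) \to \exists w (yRw \wedge zRw)) — i.e. a generalized confluence (Geach) condition.
(a): fails — 1R²2, 1R0 but no w with 2Rw and 0Rw.
(b): fails — aR²a, aRc but no w with aRw and cRw.
(c): fails — 2R²2, 2R3 but no w with 2Rw and 3Rw.
(d): ✓.

(d)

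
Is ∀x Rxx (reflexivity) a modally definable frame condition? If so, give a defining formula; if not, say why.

This is a Sahlqvist condition; the T axiom □p → p defines it.
Suppose □p→p is valid. At any x set V(p)={w : Rxw}. Then □p holds at x, so p holds at x, i.e. Rxx.

Yes, by □p → p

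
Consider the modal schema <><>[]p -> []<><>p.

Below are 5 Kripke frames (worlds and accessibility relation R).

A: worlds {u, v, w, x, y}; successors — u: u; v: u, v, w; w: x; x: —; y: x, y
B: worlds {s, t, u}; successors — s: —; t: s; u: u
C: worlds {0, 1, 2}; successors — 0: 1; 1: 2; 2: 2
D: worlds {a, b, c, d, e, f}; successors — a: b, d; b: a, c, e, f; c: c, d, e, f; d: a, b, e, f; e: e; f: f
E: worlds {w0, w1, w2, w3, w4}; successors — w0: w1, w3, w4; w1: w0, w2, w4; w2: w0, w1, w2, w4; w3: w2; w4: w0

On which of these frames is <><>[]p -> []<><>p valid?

This is the axiom for a generalized confluence (Geach) condition; its first-order frame correspondent is forall x forall y forall z ((x R^2 y & xRz) -> exists w (yRw & z R^2 w)).
A: fails — vR²u, vRw but no t with uRt and wR²t.
B: satisfies the condition.
C: satisfies the condition.
D: fails — bR²e, bRf but no w with eRw and fR²w.
E: fails — w0R²w4, w0Rw4 but no w with w4Rw and w4R²w.

B, C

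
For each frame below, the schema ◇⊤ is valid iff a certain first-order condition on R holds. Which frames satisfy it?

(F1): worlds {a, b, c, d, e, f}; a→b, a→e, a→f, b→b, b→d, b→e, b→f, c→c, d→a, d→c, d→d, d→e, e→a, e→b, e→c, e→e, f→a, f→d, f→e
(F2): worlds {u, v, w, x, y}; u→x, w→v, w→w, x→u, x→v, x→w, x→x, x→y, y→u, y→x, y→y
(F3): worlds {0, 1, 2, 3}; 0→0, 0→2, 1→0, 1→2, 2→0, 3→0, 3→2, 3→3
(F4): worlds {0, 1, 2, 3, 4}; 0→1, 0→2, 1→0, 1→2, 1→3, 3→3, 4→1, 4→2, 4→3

Frame correspondent (Sahlqvist): ∀x ∃y Rxy — i.e. seriality.
(F1): holds.
(F2): fails — world v has no successor.
(F3): holds.
(F4): fails — world 2 has no successor.
Valid on: (F1), (F3).

(F1), (F3)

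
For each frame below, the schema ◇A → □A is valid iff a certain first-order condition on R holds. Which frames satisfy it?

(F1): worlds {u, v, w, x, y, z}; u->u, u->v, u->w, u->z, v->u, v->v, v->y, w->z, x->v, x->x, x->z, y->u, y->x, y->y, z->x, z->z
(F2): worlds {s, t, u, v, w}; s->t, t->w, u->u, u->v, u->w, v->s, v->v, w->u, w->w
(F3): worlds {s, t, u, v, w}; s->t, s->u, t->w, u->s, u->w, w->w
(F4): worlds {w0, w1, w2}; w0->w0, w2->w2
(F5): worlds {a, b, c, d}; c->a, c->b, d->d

(F4)

Frame correspondent (Sahlqvist): ∀x ∀y ∀z (Rxy ∧ Rxz → y = z) — i.e. partial functionality.
(F1): fails — u sees both u and v.
(F2): fails — u sees both u and v.
(F3): fails — s sees both t and u.
(F4): ✓.
(F5): fails — c sees both a and b.
Valid on: (F4).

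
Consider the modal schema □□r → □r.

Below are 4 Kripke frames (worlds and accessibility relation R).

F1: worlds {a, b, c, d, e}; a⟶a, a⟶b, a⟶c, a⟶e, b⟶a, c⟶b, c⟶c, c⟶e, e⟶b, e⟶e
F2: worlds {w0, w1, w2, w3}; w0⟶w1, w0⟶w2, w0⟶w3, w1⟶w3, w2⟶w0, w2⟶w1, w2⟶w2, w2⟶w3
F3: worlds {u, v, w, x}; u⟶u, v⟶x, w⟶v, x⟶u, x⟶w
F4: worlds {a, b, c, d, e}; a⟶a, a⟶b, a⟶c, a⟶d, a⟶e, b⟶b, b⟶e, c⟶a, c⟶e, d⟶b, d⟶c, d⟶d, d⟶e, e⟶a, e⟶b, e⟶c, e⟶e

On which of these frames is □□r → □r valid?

This is the axiom for density; its first-order frame correspondent is ∀x ∀y (Rxy → ∃z (Rxz ∧ Rzy)).
F1: holds.
F2: fails — Rw1w3 but no z with Rw1z and Rzw3.
F3: fails — Rxw but no z with Rxz and Rzw.
F4: holds.
Valid on: F1, F4.

F1, F4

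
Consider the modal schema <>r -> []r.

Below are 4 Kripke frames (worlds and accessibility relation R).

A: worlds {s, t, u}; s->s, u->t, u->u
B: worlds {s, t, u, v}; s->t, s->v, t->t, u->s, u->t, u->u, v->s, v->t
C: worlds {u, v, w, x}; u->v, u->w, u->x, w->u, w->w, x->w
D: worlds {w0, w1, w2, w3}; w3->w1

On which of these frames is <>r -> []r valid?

Frame correspondent (Sahlqvist): forall x forall y forall z (Rxy & Rxz -> y = z) — i.e. partial functionality.
A: fails — u sees both t and u.
B: fails — s sees both t and v.
C: fails — u sees both v and w.
D: satisfies the condition.
Valid on: D.

D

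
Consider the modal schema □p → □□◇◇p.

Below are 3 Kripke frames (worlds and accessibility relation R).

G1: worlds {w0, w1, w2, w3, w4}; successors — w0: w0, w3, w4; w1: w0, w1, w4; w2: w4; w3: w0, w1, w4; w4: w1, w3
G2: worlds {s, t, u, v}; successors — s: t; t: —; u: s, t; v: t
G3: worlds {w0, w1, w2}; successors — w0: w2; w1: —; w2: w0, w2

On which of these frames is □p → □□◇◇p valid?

The schema corresponds to a generalized confluence (Geach) condition: ∀x ∀z (xR²z → ∃w (xRw ∧ zR²w)).
G1: ✓.
G2: fails — uR²t but no w with uRw and tR²w.
G3: ✓.

G1, G3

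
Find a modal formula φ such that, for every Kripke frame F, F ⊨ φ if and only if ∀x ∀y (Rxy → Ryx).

p → □◇p

The condition is symmetry. The B schema p → □◇p defines it.
Suppose p→□◇p is valid. Take Rxy and set V(p)={x}. Then p at x, so □◇p at x, so ◇p at y, so some z with Ryz has p; z=x, i.e. Ryx.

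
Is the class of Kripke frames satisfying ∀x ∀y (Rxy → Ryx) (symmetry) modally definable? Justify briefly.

The condition is symmetry. A defining modal formula is r → □◇r.
Suppose r→□◇r is valid. Take Rxy and set V(r)={x}. Then r at x, so □◇r at x, so ◇r at y, so some z with Ryz has r; z=x, i.e. Ryx.

Yes, by r → □◇r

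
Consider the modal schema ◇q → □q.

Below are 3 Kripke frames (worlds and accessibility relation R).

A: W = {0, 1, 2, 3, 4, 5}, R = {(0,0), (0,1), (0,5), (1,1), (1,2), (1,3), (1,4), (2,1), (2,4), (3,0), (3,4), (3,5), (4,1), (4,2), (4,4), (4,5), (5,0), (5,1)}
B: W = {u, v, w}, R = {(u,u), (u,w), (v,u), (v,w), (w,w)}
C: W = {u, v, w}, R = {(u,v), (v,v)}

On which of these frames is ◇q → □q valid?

C

This is the axiom for partial functionality; its first-order frame correspondent is ∀x ∀y ∀z (Rxy ∧ Rxz → y = z).
A: fails — 0 sees both 0 and 1.
B: fails — u sees both u and w.
C: holds.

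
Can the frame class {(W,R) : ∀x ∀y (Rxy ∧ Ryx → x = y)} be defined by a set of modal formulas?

No — not modally definable

Any modally definable frame class is closed under surjective bounded morphisms.
The 4-cycle (worlds s,t,u,v with s→t→u→v→s) is antisymmetric. Sending even-indexed worlds to • and odd-indexed worlds to ∘ is a surjective bounded morphism onto the two-world frame with •↔∘, which is not antisymmetric.
Hence antisymmetry is not modally definable.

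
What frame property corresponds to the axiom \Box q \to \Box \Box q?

transitivity

Suppose □q→□□q is valid. Take Rxy, Ryz and set V(q)={w : Rxw}. Then □q at x, so □□q at x, so □q at y, so q at z, i.e. Rxz.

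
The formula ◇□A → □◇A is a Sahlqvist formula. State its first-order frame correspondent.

Suppose ◇□A→□◇A is valid. Take Rxy, Rxz and set V(A)={w : Ryw}. Then □A at y so ◇□A at x, so □◇A at x, so ◇A at z, giving w with Rzw and Ryw.

convergence: ∀x ∀y ∀z (Rxy ∧ Rxz → ∃w (Ryw ∧ Rzw))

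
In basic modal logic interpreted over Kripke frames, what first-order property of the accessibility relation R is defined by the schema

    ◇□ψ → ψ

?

Replacing ψ by ¬ψ and contraposing gives the equivalent schema ψ → □◇ψ.
Suppose ψ→□◇ψ is valid. Take Rxy and set V(ψ)={x}. Then ψ at x, so □◇ψ at x, so ◇ψ at y, so some z with Ryz has ψ; z=x, i.e. Ryx.
The converse is a direct semantic check.
Frame condition: ∀x ∀y (Rxy → Ryx).

symmetry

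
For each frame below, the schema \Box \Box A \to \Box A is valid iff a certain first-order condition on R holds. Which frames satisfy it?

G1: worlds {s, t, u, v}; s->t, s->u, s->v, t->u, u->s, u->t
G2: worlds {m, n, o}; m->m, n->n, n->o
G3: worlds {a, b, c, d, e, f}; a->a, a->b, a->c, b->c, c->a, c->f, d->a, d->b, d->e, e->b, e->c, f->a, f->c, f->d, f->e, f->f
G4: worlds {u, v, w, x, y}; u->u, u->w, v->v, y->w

G2

The schema corresponds to density: \forall x \forall y (Rxy \to \exists z (Rxz \wedge Rzy)).
G1: fails — Rus but no z with Ruz and Rzs.
G2: satisfies the condition.
G3: fails — Rbc but no z with Rbz and Rzc.
G4: fails — Ryw but no z with Ryz and Rzw.
Valid on: G2.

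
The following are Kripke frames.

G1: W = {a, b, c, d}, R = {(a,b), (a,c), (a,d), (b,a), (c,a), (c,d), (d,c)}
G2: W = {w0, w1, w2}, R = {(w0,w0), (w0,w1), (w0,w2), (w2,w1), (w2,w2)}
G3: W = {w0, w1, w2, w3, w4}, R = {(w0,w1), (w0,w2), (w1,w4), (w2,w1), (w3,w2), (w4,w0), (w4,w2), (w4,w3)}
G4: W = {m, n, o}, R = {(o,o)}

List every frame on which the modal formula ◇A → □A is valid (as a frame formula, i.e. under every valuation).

This is the axiom for partial functionality; its first-order frame correspondent is ∀x ∀y ∀z (Rxy ∧ Rxz → y = z).
G1: fails — a sees both b and c.
G2: fails — w0 sees both w0 and w1.
G3: fails — w0 sees both w1 and w2.
G4: holds.

G4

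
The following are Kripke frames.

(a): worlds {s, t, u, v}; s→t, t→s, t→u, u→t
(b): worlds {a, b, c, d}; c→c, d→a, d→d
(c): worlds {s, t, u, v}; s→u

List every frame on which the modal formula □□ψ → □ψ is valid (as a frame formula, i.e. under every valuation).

(b)

This is the axiom for density; its first-order frame correspondent is ∀x ∀y (Rxy → ∃z (Rxz ∧ Rzy)).
(a): fails — Rtu but no z with Rtz and Rzu.
(b): condition met.
(c): fails — Rsu but no z with Rsz and Rzu.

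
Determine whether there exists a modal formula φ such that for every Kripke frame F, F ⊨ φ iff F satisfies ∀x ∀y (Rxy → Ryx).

Yes, by p → □◇p

This is a Sahlqvist condition; the B axiom p → □◇p defines it.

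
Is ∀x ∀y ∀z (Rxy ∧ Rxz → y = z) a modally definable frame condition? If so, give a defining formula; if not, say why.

Yes, by ◇p → □p

The condition is partial functionality. A defining modal formula is ◇p → □p.
Suppose ◇p→□p is valid. Take Rxy, Rxz and set V(p)={y}. Then ◇p at x, so □p at x, so p at z, i.e. z=y.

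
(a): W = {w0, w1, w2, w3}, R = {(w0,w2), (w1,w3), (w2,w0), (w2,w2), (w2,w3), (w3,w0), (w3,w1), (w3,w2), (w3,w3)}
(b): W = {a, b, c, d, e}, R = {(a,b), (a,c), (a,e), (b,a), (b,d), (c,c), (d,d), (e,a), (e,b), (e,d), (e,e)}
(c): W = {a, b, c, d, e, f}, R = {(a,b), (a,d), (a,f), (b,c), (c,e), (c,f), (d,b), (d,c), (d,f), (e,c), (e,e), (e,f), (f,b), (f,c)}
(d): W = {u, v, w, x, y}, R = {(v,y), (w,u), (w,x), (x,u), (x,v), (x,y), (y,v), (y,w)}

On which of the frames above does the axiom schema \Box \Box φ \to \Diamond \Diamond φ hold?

This is the axiom for a generalized confluence (Geach) condition; its first-order frame correspondent is \forall x \exists w (x R^2 w \wedge x R^2 w).
(a): ✓.
(b): ✓.
(c): ✓.
(d): fails — at u but no t with uR²t and uR²t.

(a), (b), (c)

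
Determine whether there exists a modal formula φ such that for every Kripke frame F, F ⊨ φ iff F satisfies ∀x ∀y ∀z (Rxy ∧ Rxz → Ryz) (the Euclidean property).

Definable; ◇p → □◇p defines it

Yes: it is the Euclidean property, defined by the 5 schema ◇p → □◇p.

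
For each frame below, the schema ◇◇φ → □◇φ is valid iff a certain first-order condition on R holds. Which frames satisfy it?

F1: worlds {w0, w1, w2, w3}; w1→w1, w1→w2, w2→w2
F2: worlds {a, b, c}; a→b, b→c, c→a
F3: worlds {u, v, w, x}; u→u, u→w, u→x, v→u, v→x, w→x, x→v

Frame correspondent (Sahlqvist): ∀x ∀y ∀z ((xR²y ∧ xRz) → ∃w (y = w ∧ zRw)) — i.e. a generalized confluence (Geach) condition.
F1: fails — w1R²w1, w1Rw2 but no w with w1=w and w2Rw.
F2: condition met.
F3: fails — uR²u, uRw but no t with u=t and wRt.
Valid on: F2.

F2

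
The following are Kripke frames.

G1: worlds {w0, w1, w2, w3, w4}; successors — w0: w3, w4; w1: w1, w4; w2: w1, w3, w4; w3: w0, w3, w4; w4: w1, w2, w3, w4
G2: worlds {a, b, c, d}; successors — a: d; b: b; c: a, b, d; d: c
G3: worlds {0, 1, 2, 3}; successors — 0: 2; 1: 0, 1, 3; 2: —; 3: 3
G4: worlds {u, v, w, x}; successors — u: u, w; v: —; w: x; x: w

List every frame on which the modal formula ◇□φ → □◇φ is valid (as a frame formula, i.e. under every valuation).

Frame correspondent (Sahlqvist): ∀x ∀y ∀z (Rxy ∧ Rxz → ∃w (Ryw ∧ Rzw)) — i.e. convergence.
G1: satisfies the condition.
G2: fails — Rcd and Rcb but d and b have no common successor.
G3: fails — R02 and R02 but 2 and 2 have no common successor.
G4: fails — Ruw and Ruu but w and u have no common successor.

G1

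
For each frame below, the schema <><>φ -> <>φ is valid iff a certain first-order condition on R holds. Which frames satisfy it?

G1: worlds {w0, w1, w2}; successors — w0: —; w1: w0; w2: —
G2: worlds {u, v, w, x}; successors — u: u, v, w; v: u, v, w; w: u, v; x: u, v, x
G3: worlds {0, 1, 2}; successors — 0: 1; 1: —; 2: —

Frame correspondent (Sahlqvist): forall x forall y forall z (Rxy & Ryz -> Rxz) — i.e. transitivity.
G1: condition met.
G2: fails — Rwu and Ruw but not Rww.
G3: condition met.
Valid on: G1, G3.

G1, G3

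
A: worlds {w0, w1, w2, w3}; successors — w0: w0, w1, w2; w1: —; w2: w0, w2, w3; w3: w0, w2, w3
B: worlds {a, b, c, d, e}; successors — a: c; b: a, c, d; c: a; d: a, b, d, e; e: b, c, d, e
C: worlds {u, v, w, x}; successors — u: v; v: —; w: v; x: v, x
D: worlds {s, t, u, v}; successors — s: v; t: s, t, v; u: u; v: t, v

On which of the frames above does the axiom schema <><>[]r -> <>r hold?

D

This is the axiom for a generalized confluence (Geach) condition; its first-order frame correspondent is forall x forall y (x R^2 y -> exists w (yRw & xRw)).
A: fails — w0R²w1 but no w with w1Rw and w0Rw.
B: fails — dR²a but no w with aRw and dRw.
C: fails — xR²v but no t with vRt and xRt.
D: satisfies the condition.
Valid on: D.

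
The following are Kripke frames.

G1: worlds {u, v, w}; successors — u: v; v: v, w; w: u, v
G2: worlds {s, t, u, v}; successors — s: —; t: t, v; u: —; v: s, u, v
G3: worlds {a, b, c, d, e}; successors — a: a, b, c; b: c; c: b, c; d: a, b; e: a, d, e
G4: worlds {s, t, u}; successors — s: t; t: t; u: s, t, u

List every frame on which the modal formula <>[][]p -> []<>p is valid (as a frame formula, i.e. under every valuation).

The schema corresponds to a generalized confluence (Geach) condition: forall x forall y forall z ((xRy & xRz) -> exists w (y R^2 w & zRw)).
G1: ✓.
G2: fails — vRs, vRs but no w with sR²w and sRw.
G3: ✓.
G4: ✓.

G1, G3, G4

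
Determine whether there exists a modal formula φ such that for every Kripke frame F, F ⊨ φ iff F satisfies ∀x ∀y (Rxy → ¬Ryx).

Not definable by any modal formula

Modal frame validity is preserved under surjective bounded morphisms.
The 3-cycle (worlds s,t,u with s→t→u→s) is asymmetric. Mapping every world to a single reflexive point • is a surjective bounded morphism, and the reflexive point is not asymmetric (R•• but asymmetry requires ¬R••).
Hence asymmetry is not modally definable.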